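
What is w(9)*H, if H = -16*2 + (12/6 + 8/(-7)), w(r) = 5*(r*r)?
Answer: -88290/7 ≈ -12613.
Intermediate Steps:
w(r) = 5*r²
H = -218/7 (H = -32 + (12*(⅙) + 8*(-⅐)) = -32 + (2 - 8/7) = -32 + 6/7 = -218/7 ≈ -31.143)
w(9)*H = (5*9²)*(-218/7) = (5*81)*(-218/7) = 405*(-218/7) = -88290/7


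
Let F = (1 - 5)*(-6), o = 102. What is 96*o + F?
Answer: 9816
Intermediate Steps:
F = 24 (F = -4*(-6) = 24)
96*o + F = 96*102 + 24 = 9792 + 24 = 9816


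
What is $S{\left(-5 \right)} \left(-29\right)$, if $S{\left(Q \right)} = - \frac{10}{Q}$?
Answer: $-58$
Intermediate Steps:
$S{\left(-5 \right)} \left(-29\right) = - \frac{10}{-5} \left(-29\right) = \left(-10\right) \left(- \frac{1}{5}\right) \left(-29\right) = 2 \left(-29\right) = -58$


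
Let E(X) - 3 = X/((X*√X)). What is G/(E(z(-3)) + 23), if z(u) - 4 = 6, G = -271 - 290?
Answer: -48620/2253 + 187*√10/2253 ≈ -21.318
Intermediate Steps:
G = -561
z(u) = 10 (z(u) = 4 + 6 = 10)
E(X) = 3 + X^(-½) (E(X) = 3 + X/((X*√X)) = 3 + X/(X^(3/2)) = 3 + X/X^(3/2) = 3 + X^(-½))
G/(E(z(-3)) + 23) = -561/((3 + 10^(-½)) + 23) = -561/((3 + √10/10) + 23) = -561/(26 + √10/10)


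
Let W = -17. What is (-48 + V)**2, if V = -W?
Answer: 961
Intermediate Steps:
V = 17 (V = -1*(-17) = 17)
(-48 + V)**2 = (-48 + 17)**2 = (-31)**2 = 961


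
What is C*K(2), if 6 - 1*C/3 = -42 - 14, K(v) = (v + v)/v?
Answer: 372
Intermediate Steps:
K(v) = 2 (K(v) = (2*v)/v = 2)
C = 186 (C = 18 - 3*(-42 - 14) = 18 - 3*(-56) = 18 + 168 = 186)
C*K(2) = 186*2 = 372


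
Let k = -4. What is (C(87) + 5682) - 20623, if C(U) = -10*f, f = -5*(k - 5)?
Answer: -15391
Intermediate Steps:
f = 45 (f = -5*(-4 - 5) = -5*(-9) = 45)
C(U) = -450 (C(U) = -10*45 = -450)
(C(87) + 5682) - 20623 = (-450 + 5682) - 20623 = 5232 - 20623 = -15391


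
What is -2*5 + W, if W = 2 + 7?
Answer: -1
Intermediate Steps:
W = 9
-2*5 + W = -2*5 + 9 = -10 + 9 = -1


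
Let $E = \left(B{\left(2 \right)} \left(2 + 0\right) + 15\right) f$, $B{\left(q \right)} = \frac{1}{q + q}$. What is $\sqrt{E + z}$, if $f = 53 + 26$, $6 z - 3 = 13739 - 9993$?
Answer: $\frac{2 \sqrt{4161}}{3} \approx 43.004$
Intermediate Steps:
$z = \frac{3749}{6}$ ($z = \frac{1}{2} + \frac{13739 - 9993}{6} = \frac{1}{2} + \frac{1}{6} \cdot 3746 = \frac{1}{2} + \frac{1873}{3} = \frac{3749}{6} \approx 624.83$)
$B{\left(q \right)} = \frac{1}{2 q}$
$f = 79$
$E = \frac{2449}{2}$ ($E = \left(\frac{1}{2 \cdot 2} \left(2 + 0\right) + 15\right) 79 = \left(\frac{1}{2} \cdot \frac{1}{2} \cdot 2 + 15\right) 79 = \left(\frac{1}{4} \cdot 2 + 15\right) 79 = \left(\frac{1}{2} + 15\right) 79 = \frac{31}{2} \cdot 79 = \frac{2449}{2} \approx 1224.5$)
$\sqrt{E + z} = \sqrt{\frac{2449}{2} + \frac{3749}{6}} = \sqrt{\frac{5548}{3}} = \frac{2 \sqrt{4161}}{3}$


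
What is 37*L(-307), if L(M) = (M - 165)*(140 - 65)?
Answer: -1309800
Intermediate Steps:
L(M) = -12375 + 75*M (L(M) = (-165 + M)*75 = -12375 + 75*M)
37*L(-307) = 37*(-12375 + 75*(-307)) = 37*(-12375 - 23025) = 37*(-35400) = -1309800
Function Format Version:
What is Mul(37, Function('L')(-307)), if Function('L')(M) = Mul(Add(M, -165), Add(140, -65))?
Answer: -1309800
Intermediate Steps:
Function('L')(M) = Add(-12375, Mul(75, M)) (Function('L')(M) = Mul(Add(-165, M), 75) = Add(-12375, Mul(75, M)))
Mul(37, Function('L')(-307)) = Mul(37, Add(-12375, Mul(75, -307))) = Mul(37, Add(-12375, -23025)) = Mul(37, -35400) = -1309800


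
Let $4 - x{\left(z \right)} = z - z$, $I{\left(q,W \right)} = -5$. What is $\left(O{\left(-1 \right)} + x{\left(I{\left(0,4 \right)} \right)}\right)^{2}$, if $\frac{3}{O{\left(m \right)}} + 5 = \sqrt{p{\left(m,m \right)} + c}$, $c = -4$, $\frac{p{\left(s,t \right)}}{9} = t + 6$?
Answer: $\frac{3305}{128} + \frac{237 \sqrt{41}}{128} \approx 37.676$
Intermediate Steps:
$p{\left(s,t \right)} = 54 + 9 t$ ($p{\left(s,t \right)} = 9 \left(t + 6\right) = 9 \left(6 + t\right) = 54 + 9 t$)
$x{\left(z \right)} = 4$ ($x{\left(z \right)} = 4 - \left(z - z\right) = 4 - 0 = 4 + 0 = 4$)
$O{\left(m \right)} = \frac{3}{-5 + \sqrt{50 + 9 m}}$ ($O{\left(m \right)} = \frac{3}{-5 + \sqrt{\left(54 + 9 m\right) - 4}} = \frac{3}{-5 + \sqrt{50 + 9 m}}$)
$\left(O{\left(-1 \right)} + x{\left(I{\left(0,4 \right)} \right)}\right)^{2} = \left(\frac{3}{-5 + \sqrt{50 + 9 \left(-1\right)}} + 4\right)^{2} = \left(\frac{3}{-5 + \sqrt{50 - 9}} + 4\right)^{2} = \left(\frac{3}{-5 + \sqrt{41}} + 4\right)^{2} = \left(4 + \frac{3}{-5 + \sqrt{41}}\right)^{2}$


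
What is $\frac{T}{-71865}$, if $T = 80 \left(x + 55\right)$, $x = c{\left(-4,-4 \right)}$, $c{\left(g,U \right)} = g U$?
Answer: $- \frac{1136}{14373} \approx -0.079037$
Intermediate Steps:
$c{\left(g,U \right)} = U g$
$x = 16$ ($x = \left(-4\right) \left(-4\right) = 16$)
$T = 5680$ ($T = 80 \left(16 + 55\right) = 80 \cdot 71 = 5680$)
$\frac{T}{-71865} = \frac{5680}{-71865} = 5680 \left(- \frac{1}{71865}\right) = - \frac{1136}{14373}$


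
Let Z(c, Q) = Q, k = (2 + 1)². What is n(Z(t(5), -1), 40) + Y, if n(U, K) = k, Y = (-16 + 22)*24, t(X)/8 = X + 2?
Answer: 153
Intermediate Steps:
t(X) = 16 + 8*X (t(X) = 8*(X + 2) = 8*(2 + X) = 16 + 8*X)
k = 9 (k = 3² = 9)
Y = 144 (Y = 6*24 = 144)
n(U, K) = 9
n(Z(t(5), -1), 40) + Y = 9 + 144 = 153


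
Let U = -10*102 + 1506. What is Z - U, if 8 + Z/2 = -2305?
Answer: -5112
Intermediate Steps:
U = 486 (U = -1020 + 1506 = 486)
Z = -4626 (Z = -16 + 2*(-2305) = -16 - 4610 = -4626)
Z - U = -4626 - 1*486 = -4626 - 486 = -5112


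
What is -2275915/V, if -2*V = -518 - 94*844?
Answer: -2275915/39927 ≈ -57.002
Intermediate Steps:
V = 39927 (V = -(-518 - 94*844)/2 = -(-518 - 79336)/2 = -½*(-79854) = 39927)
-2275915/V = -2275915/39927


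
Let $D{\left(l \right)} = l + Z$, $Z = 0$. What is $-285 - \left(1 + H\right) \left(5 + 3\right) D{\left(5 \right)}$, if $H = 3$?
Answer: $-445$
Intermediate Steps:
$D{\left(l \right)} = l$ ($D{\left(l \right)} = l + 0 = l$)
$-285 - \left(1 + H\right) \left(5 + 3\right) D{\left(5 \right)} = -285 - \left(1 + 3\right) \left(5 + 3\right) 5 = -285 - 4 \cdot 8 \cdot 5 = -285 - 32 \cdot 5 = -285 - 160 = -445$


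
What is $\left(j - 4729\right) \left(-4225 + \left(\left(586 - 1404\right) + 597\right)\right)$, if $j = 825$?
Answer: $17357184$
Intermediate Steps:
$\left(j - 4729\right) \left(-4225 + \left(\left(586 - 1404\right) + 597\right)\right) = \left(825 - 4729\right) \left(-4225 + \left(\left(586 - 1404\right) + 597\right)\right) = \left(825 - 4729\right) \left(-4225 + \left(-818 + 597\right)\right) = \left(825 - 4729\right) \left(-4225 - 221\right) = \left(-3904\right) \left(-4446\right) = 17357184$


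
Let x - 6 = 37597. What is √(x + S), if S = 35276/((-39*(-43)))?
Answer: √105811165239/1677 ≈ 193.97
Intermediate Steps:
x = 37603 (x = 6 + 37597 = 37603)
S = 35276/1677 ≈ 21.035
√(x + S) = √(37603 + 35276/1677) = √(63095507/1677) = √105811165239/1677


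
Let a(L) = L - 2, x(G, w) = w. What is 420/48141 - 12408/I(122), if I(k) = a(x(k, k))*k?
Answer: -8210899/9788670 ≈ -0.83882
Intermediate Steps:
a(L) = -2 + L
I(k) = k*(-2 + k) (I(k) = (-2 + k)*k = k*(-2 + k))
420/48141 - 12408/I(122) = 420/48141 - 12408*1/(122*(-2 + 122)) = 420*(1/48141) - 12408/(122*120) = 140/16047 - 12408/14640 = 140/16047 - 12408*1/14640 = 140/16047 - 517/610 = -8210899/9788670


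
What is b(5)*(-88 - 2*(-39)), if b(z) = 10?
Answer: -100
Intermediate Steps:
b(5)*(-88 - 2*(-39)) = 10*(-88 - 2*(-39)) = 10*(-88 + 78) = 10*(-10) = -100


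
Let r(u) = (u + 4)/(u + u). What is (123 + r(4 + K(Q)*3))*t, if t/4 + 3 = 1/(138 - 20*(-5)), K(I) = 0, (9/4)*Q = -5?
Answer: -176824/119 ≈ -1485.9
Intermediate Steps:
Q = -20/9 (Q = (4/9)*(-5) = -20/9 ≈ -2.2222)
r(u) = (4 + u)/(2*u) (r(u) = (4 + u)/((2*u)) = (4 + u)*(1/(2*u)) = (4 + u)/(2*u))
t = -1426/119 (t = -12 + 4/(138 - 20*(-5)) = -12 + 4/(138 + 100) = -12 + 4/238 = -12 + 4*(1/238) = -12 + 2/119 = -1426/119 ≈ -11.983)
(123 + r(4 + K(Q)*3))*t = (123 + (4 + (4 + 0*3))/(2*(4 + 0*3)))*(-1426/119) = (123 + (4 + (4 + 0))/(2*(4 + 0)))*(-1426/119) = (123 + (1/2)*(4 + 4)/4)*(-1426/119) = (123 + (1/2)*(1/4)*8)*(-1426/119) = (123 + 1)*(-1426/119) = 124*(-1426/119) = -176824/119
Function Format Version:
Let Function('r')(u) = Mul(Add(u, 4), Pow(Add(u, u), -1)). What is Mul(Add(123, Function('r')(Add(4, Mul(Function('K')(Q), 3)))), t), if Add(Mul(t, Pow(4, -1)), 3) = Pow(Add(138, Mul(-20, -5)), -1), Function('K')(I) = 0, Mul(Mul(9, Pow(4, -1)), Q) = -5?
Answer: Rational(-176824, 119) ≈ -1485.9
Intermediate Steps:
Q = Rational(-20, 9) (Q = Mul(Rational(4, 9), -5) = Rational(-20, 9) ≈ -2.2222)
Function('r')(u) = Mul(Rational(1, 2), Pow(u, -1), Add(4, u)) (Function('r')(u) = Mul(Add(4, u), Pow(Mul(2, u), -1)) = Mul(Add(4, u), Mul(Rational(1, 2), Pow(u, -1))) = Mul(Rational(1, 2), Pow(u, -1), Add(4, u)))
t = Rational(-1426, 119) (t = Add(-12, Mul(4, Pow(Add(138, Mul(-20, -5)), -1))) = Add(-12, Mul(4, Pow(Add(138, 100), -1))) = Add(-12, Mul(4, Pow(238, -1))) = Add(-12, Mul(4, Rational(1, 238))) = Add(-12, Rational(2, 119)) = Rational(-1426, 119) ≈ -11.983)
Mul(Add(123, Function('r')(Add(4, Mul(Function('K')(Q), 3)))), t) = Mul(Add(123, Mul(Rational(1, 2), Pow(Add(4, Mul(0, 3)), -1), Add(4, Add(4, Mul(0, 3))))), Rational(-1426, 119)) = Mul(Add(123, Mul(Rational(1, 2), Pow(Add(4, 0), -1), Add(4, Add(4, 0)))), Rational(-1426, 119)) = Mul(Add(123, Mul(Rational(1, 2), Pow(4, -1), Add(4, 4))), Rational(-1426, 119)) = Mul(Add(123, Mul(Rational(1, 2), Rational(1, 4), 8)), Rational(-1426, 119)) = Mul(Add(123, 1), Rational(-1426, 119)) = Mul(124, Rational(-1426, 119)) = Rational(-176824, 119)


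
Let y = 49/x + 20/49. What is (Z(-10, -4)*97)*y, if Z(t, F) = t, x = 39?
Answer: -3085570/1911 ≈ -1614.6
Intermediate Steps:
y = 3181/1911 (y = 49/39 + 20/49 = 3181/1911 ≈ 1.6646)
(Z(-10, -4)*97)*y = -10*97*(3181/1911) = -970*3181/1911 = -3085570/1911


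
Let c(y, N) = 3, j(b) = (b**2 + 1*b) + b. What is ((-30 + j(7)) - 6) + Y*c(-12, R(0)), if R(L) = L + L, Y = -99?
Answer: -270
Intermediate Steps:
j(b) = b**2 + 2*b (j(b) = (b**2 + b) + b = (b + b**2) + b = b**2 + 2*b)
R(L) = 2*L
((-30 + j(7)) - 6) + Y*c(-12, R(0)) = ((-30 + 7*(2 + 7)) - 6) - 99*3 = ((-30 + 7*9) - 6) - 297 = ((-30 + 63) - 6) - 297 = (33 - 6) - 297 = 27 - 297 = -270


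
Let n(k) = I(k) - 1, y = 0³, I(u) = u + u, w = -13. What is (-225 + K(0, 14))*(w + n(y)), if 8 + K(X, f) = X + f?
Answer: 3066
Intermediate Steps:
I(u) = 2*u
K(X, f) = -8 + X + f (K(X, f) = -8 + (X + f) = -8 + X + f)
y = 0
n(k) = -1 + 2*k (n(k) = 2*k - 1 = -1 + 2*k)
(-225 + K(0, 14))*(w + n(y)) = (-225 + (-8 + 0 + 14))*(-13 + (-1 + 2*0)) = (-225 + 6)*(-13 + (-1 + 0)) = -219*(-13 - 1) = -219*(-14) = 3066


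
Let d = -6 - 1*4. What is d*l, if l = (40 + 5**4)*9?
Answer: -59850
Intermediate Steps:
d = -10 (d = -6 - 4 = -10)
l = 5985 (l = (40 + 625)*9 = 665*9 = 5985)
d*l = -10*5985 = -59850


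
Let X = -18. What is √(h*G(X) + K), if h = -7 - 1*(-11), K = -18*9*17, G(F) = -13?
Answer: I*√2806 ≈ 52.972*I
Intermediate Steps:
K = -2754 (K = -162*17 = -2754)
h = 4 (h = -7 + 11 = 4)
√(h*G(X) + K) = √(4*(-13) - 2754) = √(-52 - 2754) = √(-2806) = I*√2806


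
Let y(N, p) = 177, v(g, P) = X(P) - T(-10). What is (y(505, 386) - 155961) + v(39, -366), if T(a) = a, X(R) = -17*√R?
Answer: -155774 - 17*I*√366 ≈ -1.5577e+5 - 325.23*I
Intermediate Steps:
v(g, P) = 10 - 17*√P (v(g, P) = -17*√P - 1*(-10) = -17*√P + 10 = 10 - 17*√P)
(y(505, 386) - 155961) + v(39, -366) = (177 - 155961) + (10 - 17*I*√366) = -155784 + (10 - 17*I*√366) = -155774 - 17*I*√366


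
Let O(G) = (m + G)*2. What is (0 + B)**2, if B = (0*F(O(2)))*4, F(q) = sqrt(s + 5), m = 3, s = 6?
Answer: 0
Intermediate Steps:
O(G) = 6 + 2*G (O(G) = (3 + G)*2 = 6 + 2*G)
F(q) = sqrt(11) (F(q) = sqrt(6 + 5) = sqrt(11))
B = 0 (B = (0*sqrt(11))*4 = 0*4 = 0)
(0 + B)**2 = (0 + 0)**2 = 0**2 = 0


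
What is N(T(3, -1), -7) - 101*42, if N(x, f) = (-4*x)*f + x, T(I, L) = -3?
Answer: -4329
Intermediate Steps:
N(x, f) = x - 4*f*x (N(x, f) = -4*f*x + x = x - 4*f*x)
N(T(3, -1), -7) - 101*42 = -3*(1 - 4*(-7)) - 101*42 = -3*(1 + 28) - 4242 = -3*29 - 4242 = -87 - 4242 = -4329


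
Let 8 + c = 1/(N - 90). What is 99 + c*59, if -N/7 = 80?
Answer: -242509/650 ≈ -373.09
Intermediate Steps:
N = -560 (N = -7*80 = -560)
c = -5201/650 (c = -8 + 1/(-560 - 90) = -8 + 1/(-650) = -8 - 1/650 = -5201/650 ≈ -8.0015)
99 + c*59 = 99 - 5201/650*59 = 99 - 306859/650 = -242509/650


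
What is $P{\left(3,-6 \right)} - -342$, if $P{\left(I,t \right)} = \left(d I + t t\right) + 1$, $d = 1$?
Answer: $382$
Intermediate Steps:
$P{\left(I,t \right)} = 1 + I + t^{2}$ ($P{\left(I,t \right)} = \left(1 I + t t\right) + 1 = \left(I + t^{2}\right) + 1 = 1 + I + t^{2}$)
$P{\left(3,-6 \right)} - -342 = \left(1 + 3 + \left(-6\right)^{2}\right) - -342 = \left(1 + 3 + 36\right) + 342 = 40 + 342 = 382$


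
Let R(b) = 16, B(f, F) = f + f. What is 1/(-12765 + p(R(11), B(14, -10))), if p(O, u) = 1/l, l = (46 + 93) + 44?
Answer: -183/2335994 ≈ -7.8339e-5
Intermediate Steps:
B(f, F) = 2*f
l = 183 (l = 139 + 44 = 183)
p(O, u) = 1/183
1/(-12765 + p(R(11), B(14, -10))) = 1/(-12765 + 1/183) = 1/(-2335994/183) = -183/2335994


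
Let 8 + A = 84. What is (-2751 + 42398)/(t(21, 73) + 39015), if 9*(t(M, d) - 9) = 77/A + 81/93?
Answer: 840674988/827469335 ≈ 1.0160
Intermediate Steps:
A = 76 (A = -8 + 84 = 76)
t(M, d) = 195275/21204 (t(M, d) = 9 + (77/76 + 81/93)/9 = 9 + (77*(1/76) + 81*(1/93))/9 = 9 + (77/76 + 27/31)/9 = 9 + (⅑)*(4439/2356) = 9 + 4439/21204 = 195275/21204)
(-2751 + 42398)/(t(21, 73) + 39015) = (-2751 + 42398)/(195275/21204 + 39015) = 39647/(827469335/21204) = 39647*(21204/827469335) = 840674988/827469335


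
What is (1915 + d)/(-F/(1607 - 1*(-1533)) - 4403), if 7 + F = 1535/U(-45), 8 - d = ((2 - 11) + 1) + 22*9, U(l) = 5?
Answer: -272081/691286 ≈ -0.39359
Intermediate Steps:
d = -182 (d = 8 - (((2 - 11) + 1) + 22*9) = 8 - ((-9 + 1) + 198) = 8 - (-8 + 198) = 8 - 1*190 = 8 - 190 = -182)
F = 300 (F = -7 + 1535/5 = -7 + 1535*(⅕) = -7 + 307 = 300)
(1915 + d)/(-F/(1607 - 1*(-1533)) - 4403) = (1915 - 182)/(-300/(1607 - 1*(-1533)) - 4403) = 1733/(-300/(1607 + 1533) - 4403) = 1733/(-300/3140 - 4403) = 1733/(-1*15/157 - 4403) = 1733/(-15/157 - 4403) = 1733/(-691286/157) = 1733*(-157/691286) = -272081/691286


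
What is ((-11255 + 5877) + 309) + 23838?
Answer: 18769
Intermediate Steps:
((-11255 + 5877) + 309) + 23838 = (-5378 + 309) + 23838 = -5069 + 23838 = 18769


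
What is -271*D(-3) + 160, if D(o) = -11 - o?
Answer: 2328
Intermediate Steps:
-271*D(-3) + 160 = -271*(-11 - 1*(-3)) + 160 = -271*(-11 + 3) + 160 = -271*(-8) + 160 = 2168 + 160 = 2328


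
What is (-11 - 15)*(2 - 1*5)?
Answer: 78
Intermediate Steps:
(-11 - 15)*(2 - 1*5) = -26*(2 - 5) = -26*(-3) = 78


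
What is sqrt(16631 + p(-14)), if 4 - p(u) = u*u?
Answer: sqrt(16439) ≈ 128.21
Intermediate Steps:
p(u) = 4 - u**2 (p(u) = 4 - u*u = 4 - u**2)
sqrt(16631 + p(-14)) = sqrt(16631 + (4 - 1*(-14)**2)) = sqrt(16631 + (4 - 1*196)) = sqrt(16631 + (4 - 196)) = sqrt(16631 - 192) = sqrt(16439)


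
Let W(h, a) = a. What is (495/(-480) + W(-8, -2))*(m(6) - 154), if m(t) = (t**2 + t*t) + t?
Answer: 1843/8 ≈ 230.38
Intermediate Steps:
m(t) = t + 2*t**2 (m(t) = (t**2 + t**2) + t = 2*t**2 + t = t + 2*t**2)
(495/(-480) + W(-8, -2))*(m(6) - 154) = (495/(-480) - 2)*(6*(1 + 2*6) - 154) = (495*(-1/480) - 2)*(6*(1 + 12) - 154) = (-33/32 - 2)*(6*13 - 154) = -97*(78 - 154)/32 = -97/32*(-76) = 1843/8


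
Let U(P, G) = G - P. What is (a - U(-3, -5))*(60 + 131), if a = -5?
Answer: -573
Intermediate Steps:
(a - U(-3, -5))*(60 + 131) = (-5 - (-5 - 1*(-3)))*(60 + 131) = (-5 - (-5 + 3))*191 = (-5 - 1*(-2))*191 = (-5 + 2)*191 = -3*191 = -573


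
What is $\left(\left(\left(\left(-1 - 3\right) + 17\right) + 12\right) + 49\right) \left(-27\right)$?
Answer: $-1998$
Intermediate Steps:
$\left(\left(\left(\left(-1 - 3\right) + 17\right) + 12\right) + 49\right) \left(-27\right) = \left(\left(\left(-4 + 17\right) + 12\right) + 49\right) \left(-27\right) = \left(\left(13 + 12\right) + 49\right) \left(-27\right) = \left(25 + 49\right) \left(-27\right) = 74 \left(-27\right) = -1998$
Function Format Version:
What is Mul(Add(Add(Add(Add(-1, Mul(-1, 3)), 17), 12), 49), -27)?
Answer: -1998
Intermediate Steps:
Mul(Add(Add(Add(Add(-1, Mul(-1, 3)), 17), 12), 49), -27) = Mul(Add(Add(Add(Add(-1, -3), 17), 12), 49), -27) = Mul(Add(Add(Add(-4, 17), 12), 49), -27) = Mul(Add(Add(13, 12), 49), -27) = Mul(Add(25, 49), -27) = Mul(74, -27) = -1998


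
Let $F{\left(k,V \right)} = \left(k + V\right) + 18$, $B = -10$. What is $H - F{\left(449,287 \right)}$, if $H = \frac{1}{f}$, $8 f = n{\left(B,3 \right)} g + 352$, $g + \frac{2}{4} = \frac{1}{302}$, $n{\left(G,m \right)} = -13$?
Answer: $- \frac{40810550}{54127} \approx -753.98$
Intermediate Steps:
$g = - \frac{75}{151}$ ($g = - \frac{1}{2} + \frac{1}{302} = - \frac{75}{151} \approx -0.49669$)
$f = \frac{54127}{1208}$ ($f = \frac{\left(-13\right) \left(- \frac{75}{151}\right) + 352}{8} = \frac{\frac{975}{151} + 352}{8} = \frac{1}{8} \cdot \frac{54127}{151} = \frac{54127}{1208} \approx 44.807$)
$F{\left(k,V \right)} = 18 + V + k$ ($F{\left(k,V \right)} = \left(V + k\right) + 18 = 18 + V + k$)
$H = \frac{1208}{54127}$ ($H = \frac{1}{\frac{54127}{1208}} = \frac{1208}{54127} \approx 0.022318$)
$H - F{\left(449,287 \right)} = \frac{1208}{54127} - \left(18 + 287 + 449\right) = \frac{1208}{54127} - 754 = - \frac{40810550}{54127}$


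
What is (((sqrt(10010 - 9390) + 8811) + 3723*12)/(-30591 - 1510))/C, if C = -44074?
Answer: 53487/1414819474 + sqrt(155)/707409737 ≈ 3.7822e-5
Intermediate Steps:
(((sqrt(10010 - 9390) + 8811) + 3723*12)/(-30591 - 1510))/C = (((sqrt(10010 - 9390) + 8811) + 3723*12)/(-30591 - 1510))/(-44074) = (((sqrt(620) + 8811) + 44676)/(-32101))*(-1/44074) = (((2*sqrt(155) + 8811) + 44676)*(-1/32101))*(-1/44074) = (((8811 + 2*sqrt(155)) + 44676)*(-1/32101))*(-1/44074) = ((53487 + 2*sqrt(155))*(-1/32101))*(-1/44074) = (-53487/32101 - 2*sqrt(155)/32101)*(-1/44074) = 53487/1414819474 + sqrt(155)/707409737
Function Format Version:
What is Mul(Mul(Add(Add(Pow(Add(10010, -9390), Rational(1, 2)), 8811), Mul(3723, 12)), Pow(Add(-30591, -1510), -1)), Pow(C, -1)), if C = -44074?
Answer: Add(Rational(53487, 1414819474), Mul(Rational(1, 707409737), Pow(155, Rational(1, 2)))) ≈ 3.7822e-5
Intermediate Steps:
Mul(Mul(Add(Add(Pow(Add(10010, -9390), Rational(1, 2)), 8811), Mul(3723, 12)), Pow(Add(-30591, -1510), -1)), Pow(C, -1)) = Mul(Mul(Add(Add(Pow(Add(10010, -9390), Rational(1, 2)), 8811), Mul(3723, 12)), Pow(Add(-30591, -1510), -1)), Pow(-44074, -1)) = Mul(Mul(Add(Add(Pow(620, Rational(1, 2)), 8811), 44676), Pow(-32101, -1)), Rational(-1, 44074)) = Mul(Mul(Add(Add(Mul(2, Pow(155, Rational(1, 2))), 8811), 44676), Rational(-1, 32101)), Rational(-1, 44074)) = Mul(Mul(Add(Add(8811, Mul(2, Pow(155, Rational(1, 2)))), 44676), Rational(-1, 32101)), Rational(-1, 44074)) = Mul(Mul(Add(53487, Mul(2, Pow(155, Rational(1, 2)))), Rational(-1, 32101)), Rational(-1, 44074)) = Mul(Add(Rational(-53487, 32101), Mul(Rational(-2, 32101), Pow(155, Rational(1, 2)))), Rational(-1, 44074)) = Add(Rational(53487, 1414819474), Mul(Rational(1, 707409737), Pow(155, Rational(1, 2))))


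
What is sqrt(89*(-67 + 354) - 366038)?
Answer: I*sqrt(340495) ≈ 583.52*I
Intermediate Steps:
sqrt(89*(-67 + 354) - 366038) = sqrt(89*287 - 366038) = sqrt(25543 - 366038) = sqrt(-340495) = I*sqrt(340495)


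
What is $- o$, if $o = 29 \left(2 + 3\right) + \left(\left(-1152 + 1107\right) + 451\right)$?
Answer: $-551$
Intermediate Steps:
$o = 551$ ($o = 29 \cdot 5 + \left(-45 + 451\right) = 145 + 406 = 551$)
$- o = \left(-1\right) 551 = -551$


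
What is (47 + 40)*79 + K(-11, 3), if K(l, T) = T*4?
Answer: 6885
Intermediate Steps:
K(l, T) = 4*T
(47 + 40)*79 + K(-11, 3) = (47 + 40)*79 + 4*3 = 87*79 + 12 = 6873 + 12 = 6885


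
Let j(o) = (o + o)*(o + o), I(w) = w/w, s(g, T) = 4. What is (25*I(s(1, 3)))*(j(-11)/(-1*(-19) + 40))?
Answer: 12100/59 ≈ 205.08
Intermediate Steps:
I(w) = 1
j(o) = 4*o² (j(o) = (2*o)*(2*o) = 4*o²)
(25*I(s(1, 3)))*(j(-11)/(-1*(-19) + 40)) = (25*1)*((4*(-11)²)/(-1*(-19) + 40)) = 25*((4*121)/(19 + 40)) = 25*(484/59) = 12100/59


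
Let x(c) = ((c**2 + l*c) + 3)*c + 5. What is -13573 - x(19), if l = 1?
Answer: -20855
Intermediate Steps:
x(c) = 5 + c*(3 + c + c**2) (x(c) = ((c**2 + 1*c) + 3)*c + 5 = ((c**2 + c) + 3)*c + 5 = ((c + c**2) + 3)*c + 5 = (3 + c + c**2)*c + 5 = c*(3 + c + c**2) + 5 = 5 + c*(3 + c + c**2))
-13573 - x(19) = -13573 - (5 + 19**2 + 19**3 + 3*19) = -13573 - (5 + 361 + 6859 + 57) = -13573 - 1*7282 = -13573 - 7282 = -20855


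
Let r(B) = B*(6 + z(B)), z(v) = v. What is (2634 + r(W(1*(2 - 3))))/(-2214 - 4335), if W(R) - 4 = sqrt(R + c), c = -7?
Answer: -2666/6549 - 28*I*sqrt(2)/6549 ≈ -0.40708 - 0.0060464*I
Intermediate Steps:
W(R) = 4 + sqrt(-7 + R) (W(R) = 4 + sqrt(R - 7) = 4 + sqrt(-7 + R))
r(B) = B*(6 + B)
(2634 + r(W(1*(2 - 3))))/(-2214 - 4335) = (2634 + (4 + sqrt(-7 + 1*(2 - 3)))*(6 + (4 + sqrt(-7 + 1*(2 - 3)))))/(-2214 - 4335) = (2634 + (4 + sqrt(-7 + 1*(-1)))*(6 + (4 + sqrt(-7 + 1*(-1)))))/(-6549) = (2634 + (4 + sqrt(-7 - 1))*(6 + (4 + sqrt(-7 - 1))))*(-1/6549) = (2634 + (4 + sqrt(-8))*(6 + (4 + sqrt(-8))))*(-1/6549) = (2634 + (4 + 2*I*sqrt(2))*(6 + (4 + 2*I*sqrt(2))))*(-1/6549) = (2634 + (4 + 2*I*sqrt(2))*(10 + 2*I*sqrt(2)))*(-1/6549) = -878/2183 - (4 + 2*I*sqrt(2))*(10 + 2*I*sqrt(2))/6549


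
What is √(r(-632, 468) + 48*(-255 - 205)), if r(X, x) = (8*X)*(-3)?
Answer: 48*I*√3 ≈ 83.138*I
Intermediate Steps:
r(X, x) = -24*X
√(r(-632, 468) + 48*(-255 - 205)) = √(-24*(-632) + 48*(-255 - 205)) = √(15168 + 48*(-460)) = √(15168 - 22080) = √(-6912) = 48*I*√3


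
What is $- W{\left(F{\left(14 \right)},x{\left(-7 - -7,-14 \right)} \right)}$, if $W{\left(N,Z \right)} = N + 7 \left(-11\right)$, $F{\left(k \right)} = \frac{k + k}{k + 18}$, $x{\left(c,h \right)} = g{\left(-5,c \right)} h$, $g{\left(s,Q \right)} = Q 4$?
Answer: $\frac{609}{8} \approx 76.125$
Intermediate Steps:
$g{\left(s,Q \right)} = 4 Q$
$x{\left(c,h \right)} = 4 c h$
$F{\left(k \right)} = \frac{2 k}{18 + k}$
$W{\left(N,Z \right)} = -77 + N$ ($W{\left(N,Z \right)} = N - 77 = -77 + N$)
$- W{\left(F{\left(14 \right)},x{\left(-7 - -7,-14 \right)} \right)} = - (-77 + 2 \cdot 14 \frac{1}{18 + 14}) = - (-77 + 2 \cdot 14 \cdot \frac{1}{32}) = - (-77 + \frac{7}{8}) = \left(-1\right) \left(- \frac{609}{8}\right) = \frac{609}{8}$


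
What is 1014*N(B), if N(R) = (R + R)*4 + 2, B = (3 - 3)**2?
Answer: 2028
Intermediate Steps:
B = 0 (B = 0**2 = 0)
N(R) = 2 + 8*R (N(R) = (2*R)*4 + 2 = 8*R + 2 = 2 + 8*R)
1014*N(B) = 1014*(2 + 8*0) = 1014*(2 + 0) = 1014*2 = 2028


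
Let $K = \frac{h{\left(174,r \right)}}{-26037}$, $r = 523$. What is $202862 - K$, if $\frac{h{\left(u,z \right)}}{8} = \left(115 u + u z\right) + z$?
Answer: $\frac{5282810174}{26037} \approx 2.029 \cdot 10^{5}$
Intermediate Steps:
$h{\left(u,z \right)} = 8 z + 920 u + 8 u z$ ($h{\left(u,z \right)} = 8 \left(\left(115 u + u z\right) + z\right) = 8 \left(z + 115 u + u z\right) = 8 z + 920 u + 8 u z$)
$K = - \frac{892280}{26037}$ ($K = \frac{8 \cdot 523 + 920 \cdot 174 + 8 \cdot 174 \cdot 523}{-26037} = \left(4184 + 160080 + 728016\right) \left(- \frac{1}{26037}\right) = 892280 \left(- \frac{1}{26037}\right) = - \frac{892280}{26037} \approx -34.27$)
$202862 - K = 202862 - - \frac{892280}{26037} = 202862 + \frac{892280}{26037} = \frac{5282810174}{26037}$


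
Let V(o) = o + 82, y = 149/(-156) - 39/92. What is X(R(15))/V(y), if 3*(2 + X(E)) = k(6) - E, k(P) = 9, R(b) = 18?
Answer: -4485/72317 ≈ -0.062019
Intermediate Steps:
y = -1237/897 (y = 149*(-1/156) - 39*1/92 = -149/156 - 39/92 = -1237/897 ≈ -1.3790)
V(o) = 82 + o
X(E) = 1 - E/3 (X(E) = -2 + (9 - E)/3 = -2 + (3 - E/3) = 1 - E/3)
X(R(15))/V(y) = (1 - ⅓*18)/(82 - 1237/897) = (1 - 6)/(72317/897) = -5*897/72317 = -4485/72317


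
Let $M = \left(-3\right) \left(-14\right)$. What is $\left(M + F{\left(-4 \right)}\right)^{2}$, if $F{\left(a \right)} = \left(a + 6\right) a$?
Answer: $1156$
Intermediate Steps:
$M = 42$
$F{\left(a \right)} = a \left(6 + a\right)$ ($F{\left(a \right)} = \left(6 + a\right) a = a \left(6 + a\right)$)
$\left(M + F{\left(-4 \right)}\right)^{2} = \left(42 - 4 \left(6 - 4\right)\right)^{2} = \left(42 - 8\right)^{2} = 34^{2} = 1156$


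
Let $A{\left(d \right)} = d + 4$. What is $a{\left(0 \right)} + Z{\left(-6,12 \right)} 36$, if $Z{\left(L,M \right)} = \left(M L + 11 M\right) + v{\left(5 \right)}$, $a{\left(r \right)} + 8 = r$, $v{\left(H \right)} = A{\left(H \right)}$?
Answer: $2476$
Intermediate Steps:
$A{\left(d \right)} = 4 + d$
$v{\left(H \right)} = 4 + H$
$a{\left(r \right)} = -8 + r$
$Z{\left(L,M \right)} = 9 + 11 M + L M$ ($Z{\left(L,M \right)} = \left(M L + 11 M\right) + \left(4 + 5\right) = \left(L M + 11 M\right) + 9 = \left(11 M + L M\right) + 9 = 9 + 11 M + L M$)
$a{\left(0 \right)} + Z{\left(-6,12 \right)} 36 = \left(-8 + 0\right) + \left(9 + 11 \cdot 12 - 72\right) 36 = -8 + \left(9 + 132 - 72\right) 36 = -8 + 69 \cdot 36 = -8 + 2484 = 2476$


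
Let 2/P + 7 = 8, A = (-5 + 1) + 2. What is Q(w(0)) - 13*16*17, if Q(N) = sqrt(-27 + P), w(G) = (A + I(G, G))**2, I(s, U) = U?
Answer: -3536 + 5*I ≈ -3536.0 + 5.0*I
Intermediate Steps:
A = -2 (A = -4 + 2 = -2)
P = 2 (P = 2/(-7 + 8) = 2/1 = 2*1 = 2)
w(G) = (-2 + G)**2
Q(N) = 5*I (Q(N) = sqrt(-27 + 2) = sqrt(-25) = 5*I)
Q(w(0)) - 13*16*17 = 5*I - 13*16*17 = 5*I - 208*17 = 5*I - 1*3536 = 5*I - 3536 = -3536 + 5*I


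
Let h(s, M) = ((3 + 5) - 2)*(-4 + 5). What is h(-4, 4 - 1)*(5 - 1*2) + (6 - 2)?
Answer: 22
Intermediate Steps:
h(s, M) = 6 (h(s, M) = (8 - 2)*1 = 6*1 = 6)
h(-4, 4 - 1)*(5 - 1*2) + (6 - 2) = 6*(5 - 1*2) + (6 - 2) = 6*(5 - 2) + 4 = 6*3 + 4 = 18 + 4 = 22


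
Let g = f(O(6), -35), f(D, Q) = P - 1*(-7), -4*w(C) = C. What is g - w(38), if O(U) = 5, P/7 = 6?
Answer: 117/2 ≈ 58.500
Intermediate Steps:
P = 42 (P = 7*6 = 42)
w(C) = -C/4
f(D, Q) = 49 (f(D, Q) = 42 - 1*(-7) = 42 + 7 = 49)
g = 49
g - w(38) = 49 - (-1)*38/4 = 49 - 1*(-19/2) = 49 + 19/2 = 117/2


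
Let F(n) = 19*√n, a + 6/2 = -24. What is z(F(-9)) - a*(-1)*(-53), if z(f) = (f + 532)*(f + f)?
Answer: -5067 + 60648*I ≈ -5067.0 + 60648.0*I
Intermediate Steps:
a = -27 (a = -3 - 24 = -27)
z(f) = 2*f*(532 + f) (z(f) = (532 + f)*(2*f) = 2*f*(532 + f))
z(F(-9)) - a*(-1)*(-53) = 2*(19*√(-9))*(532 + 19*√(-9)) - (-27*(-1))*(-53) = 2*(19*(3*I))*(532 + 19*(3*I)) - 27*(-53) = 2*(57*I)*(532 + 57*I) - 1*(-1431) = 114*I*(532 + 57*I) + 1431 = 1431 + 114*I*(532 + 57*I)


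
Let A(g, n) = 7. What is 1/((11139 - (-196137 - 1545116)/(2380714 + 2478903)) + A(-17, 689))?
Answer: 4859617/54167032335 ≈ 8.9715e-5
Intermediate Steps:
1/((11139 - (-196137 - 1545116)/(2380714 + 2478903)) + A(-17, 689)) = 1/((11139 - (-196137 - 1545116)/(2380714 + 2478903)) + 7) = 1/((11139 - (-1741253)/4859617) + 7) = 1/((11139 - 1*(-1741253/4859617)) + 7) = 1/((11139 + 1741253/4859617) + 7) = 1/(54133015016/4859617 + 7) = 1/(54167032335/4859617) = 4859617/54167032335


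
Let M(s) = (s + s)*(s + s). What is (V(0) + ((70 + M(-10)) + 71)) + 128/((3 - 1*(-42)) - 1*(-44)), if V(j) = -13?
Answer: 47120/89 ≈ 529.44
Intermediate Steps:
M(s) = 4*s² (M(s) = (2*s)*(2*s) = 4*s²)
(V(0) + ((70 + M(-10)) + 71)) + 128/((3 - 1*(-42)) - 1*(-44)) = (-13 + ((70 + 4*(-10)²) + 71)) + 128/((3 - 1*(-42)) - 1*(-44)) = (-13 + ((70 + 4*100) + 71)) + 128/((3 + 42) + 44) = (-13 + ((70 + 400) + 71)) + 128/(45 + 44) = (-13 + (470 + 71)) + 128/89 = (-13 + 541) + 128*(1/89) = 528 + 128/89 = 47120/89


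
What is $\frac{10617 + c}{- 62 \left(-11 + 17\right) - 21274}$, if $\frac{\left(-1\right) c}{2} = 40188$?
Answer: $\frac{69759}{21646} \approx 3.2227$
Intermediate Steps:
$c = -80376$ ($c = \left(-2\right) 40188 = -80376$)
$\frac{10617 + c}{- 62 \left(-11 + 17\right) - 21274} = \frac{10617 - 80376}{- 62 \left(-11 + 17\right) - 21274} = - \frac{69759}{\left(-62\right) 6 - 21274} = - \frac{69759}{-372 - 21274} = - \frac{69759}{-21646} = \left(-69759\right) \left(- \frac{1}{21646}\right) = \frac{69759}{21646}$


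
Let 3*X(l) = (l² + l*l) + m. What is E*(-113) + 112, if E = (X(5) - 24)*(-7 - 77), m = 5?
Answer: -53676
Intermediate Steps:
X(l) = 5/3 + 2*l²/3 (X(l) = ((l² + l*l) + 5)/3 = ((l² + l²) + 5)/3 = (2*l² + 5)/3 = (5 + 2*l²)/3 = 5/3 + 2*l²/3)
E = 476 (E = ((5/3 + (⅔)*5²) - 24)*(-7 - 77) = ((5/3 + (⅔)*25) - 24)*(-84) = ((5/3 + 50/3) - 24)*(-84) = (55/3 - 24)*(-84) = -17/3*(-84) = 476)
E*(-113) + 112 = 476*(-113) + 112 = -53788 + 112 = -53676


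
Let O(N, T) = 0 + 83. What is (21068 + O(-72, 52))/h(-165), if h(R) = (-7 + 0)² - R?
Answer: 21151/214 ≈ 98.836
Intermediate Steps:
O(N, T) = 83
h(R) = 49 - R (h(R) = (-7)² - R = 49 - R)
(21068 + O(-72, 52))/h(-165) = (21068 + 83)/(49 - 1*(-165)) = 21151/(49 + 165) = 21151/214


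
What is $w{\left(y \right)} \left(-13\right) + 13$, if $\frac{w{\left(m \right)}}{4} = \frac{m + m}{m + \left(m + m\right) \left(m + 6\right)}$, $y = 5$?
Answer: $\frac{195}{23} \approx 8.4783$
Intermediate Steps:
$w{\left(m \right)} = \frac{8 m}{m + 2 m \left(6 + m\right)}$ ($w{\left(m \right)} = 4 \frac{m + m}{m + \left(m + m\right) \left(m + 6\right)} = 4 \frac{2 m}{m + 2 m \left(6 + m\right)} = \frac{8 m}{m + 2 m \left(6 + m\right)}$)
$w{\left(y \right)} \left(-13\right) + 13 = \frac{8}{13 + 2 \cdot 5} \left(-13\right) + 13 = \frac{8}{13 + 10} \left(-13\right) + 13 = \frac{8}{23} \left(-13\right) + 13 = - \frac{104}{23} + 13 = \frac{195}{23}$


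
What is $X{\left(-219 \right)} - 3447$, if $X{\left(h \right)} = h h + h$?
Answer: $44295$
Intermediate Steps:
$X{\left(h \right)} = h + h^{2}$ ($X{\left(h \right)} = h^{2} + h = h + h^{2}$)
$X{\left(-219 \right)} - 3447 = - 219 \left(1 - 219\right) - 3447 = \left(-219\right) \left(-218\right) - 3447 = 47742 - 3447 = 44295$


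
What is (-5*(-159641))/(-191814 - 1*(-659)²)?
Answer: -159641/125219 ≈ -1.2749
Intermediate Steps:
(-5*(-159641))/(-191814 - 1*(-659)²) = 798205/(-191814 - 1*434281) = 798205/(-191814 - 434281) = 798205/(-626095) = 798205*(-1/626095) = -159641/125219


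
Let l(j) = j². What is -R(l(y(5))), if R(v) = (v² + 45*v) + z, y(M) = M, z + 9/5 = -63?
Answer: -8426/5 ≈ -1685.2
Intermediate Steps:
z = -324/5 (z = -9/5 - 63 = -324/5 ≈ -64.800)
R(v) = -324/5 + v² + 45*v (R(v) = (v² + 45*v) - 324/5 = -324/5 + v² + 45*v)
-R(l(y(5))) = -(-324/5 + (5²)² + 45*5²) = -(-324/5 + 25² + 45*25) = -(-324/5 + 625 + 1125) = -1*8426/5 = -8426/5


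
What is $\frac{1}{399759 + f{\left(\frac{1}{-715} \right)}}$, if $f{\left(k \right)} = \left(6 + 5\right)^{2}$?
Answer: $\frac{1}{399880} \approx 2.5008 \cdot 10^{-6}$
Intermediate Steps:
$f{\left(k \right)} = 121$ ($f{\left(k \right)} = 11^{2} = 121$)
$\frac{1}{399759 + f{\left(\frac{1}{-715} \right)}} = \frac{1}{399759 + 121} = \frac{1}{399880}$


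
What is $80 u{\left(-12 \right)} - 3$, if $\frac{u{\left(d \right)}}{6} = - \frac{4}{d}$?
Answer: $157$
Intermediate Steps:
$u{\left(d \right)} = - \frac{24}{d}$ ($u{\left(d \right)} = 6 \left(- \frac{4}{d}\right) = - \frac{24}{d}$)
$80 u{\left(-12 \right)} - 3 = 80 \left(- \frac{24}{-12}\right) - 3 = 80 \left(\left(-24\right) \left(- \frac{1}{12}\right)\right) - 3 = 80 \cdot 2 - 3 = 160 - 3 = 157$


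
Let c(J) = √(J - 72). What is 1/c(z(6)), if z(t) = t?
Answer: -I*√66/66 ≈ -0.12309*I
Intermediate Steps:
c(J) = √(-72 + J)
1/c(z(6)) = 1/(√(-72 + 6)) = 1/(√(-66)) = 1/(I*√66) = -I*√66/66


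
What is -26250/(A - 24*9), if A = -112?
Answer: 13125/164 ≈ 80.031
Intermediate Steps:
-26250/(A - 24*9) = -26250/(-112 - 24*9) = -26250/(-112 - 216) = -26250/(-328) = -26250*(-1/328) = 13125/164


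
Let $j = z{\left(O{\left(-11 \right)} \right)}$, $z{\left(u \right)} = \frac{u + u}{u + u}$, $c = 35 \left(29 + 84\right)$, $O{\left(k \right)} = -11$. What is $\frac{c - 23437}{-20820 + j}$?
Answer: $\frac{102}{109} \approx 0.93578$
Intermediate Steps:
$c = 3955$ ($c = 35 \cdot 113 = 3955$)
$z{\left(u \right)} = 1$ ($z{\left(u \right)} = \frac{2 u}{2 u} = 2 u \frac{1}{2 u} = 1$)
$j = 1$
$\frac{c - 23437}{-20820 + j} = \frac{3955 - 23437}{-20820 + 1} = - \frac{19482}{-20819} = \left(-19482\right) \left(- \frac{1}{20819}\right) = \frac{102}{109}$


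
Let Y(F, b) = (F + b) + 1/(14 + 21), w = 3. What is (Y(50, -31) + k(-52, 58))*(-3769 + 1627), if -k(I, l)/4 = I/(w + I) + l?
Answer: 16284708/35 ≈ 4.6528e+5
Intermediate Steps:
Y(F, b) = 1/35 + F + b (Y(F, b) = (F + b) + 1/35 = 1/35 + F + b)
k(I, l) = -4*l - 4*I/(3 + I) (k(I, l) = -4*(I/(3 + I) + l) = -4*(l + I/(3 + I)) = -4*l - 4*I/(3 + I))
(Y(50, -31) + k(-52, 58))*(-3769 + 1627) = ((1/35 + 50 - 31) + 4*(-1*(-52) - 3*58 - 1*(-52)*58)/(3 - 52))*(-3769 + 1627) = (666/35 + 4*(52 - 174 + 3016)/(-49))*(-2142) = (666/35 + 4*(-1/49)*2894)*(-2142) = (666/35 - 11576/49)*(-2142) = -53218/245*(-2142) = 16284708/35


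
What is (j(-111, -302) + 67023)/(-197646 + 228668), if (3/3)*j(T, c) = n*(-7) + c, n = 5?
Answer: 33343/15511 ≈ 2.1496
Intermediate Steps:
j(T, c) = -35 + c (j(T, c) = 5*(-7) + c = -35 + c)
(j(-111, -302) + 67023)/(-197646 + 228668) = ((-35 - 302) + 67023)/(-197646 + 228668) = (-337 + 67023)/31022 = 66686*(1/31022) = 33343/15511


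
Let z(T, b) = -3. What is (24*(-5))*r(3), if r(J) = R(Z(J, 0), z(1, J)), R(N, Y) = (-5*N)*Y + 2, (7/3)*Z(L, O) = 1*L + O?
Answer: -17880/7 ≈ -2554.3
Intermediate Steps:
Z(L, O) = 3*L/7 + 3*O/7 (Z(L, O) = 3*(1*L + O)/7 = 3*(L + O)/7 = 3*L/7 + 3*O/7)
R(N, Y) = 2 - 5*N*Y (R(N, Y) = -5*N*Y + 2 = 2 - 5*N*Y)
r(J) = 2 + 45*J/7 (r(J) = 2 - 5*(3*J/7 + (3/7)*0)*(-3) = 2 - 5*(3*J/7 + 0)*(-3) = 2 - 5*3*J/7*(-3) = 2 + 45*J/7)
(24*(-5))*r(3) = (24*(-5))*(2 + (45/7)*3) = -120*(2 + 135/7) = -120*149/7 = -17880/7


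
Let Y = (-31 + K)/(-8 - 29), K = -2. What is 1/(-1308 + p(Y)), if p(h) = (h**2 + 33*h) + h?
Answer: -1369/1748049 ≈ -0.00078316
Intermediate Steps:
Y = 33/37 (Y = (-31 - 2)/(-8 - 29) = -33/(-37) = -33*(-1/37) = 33/37 ≈ 0.89189)
p(h) = h**2 + 34*h
1/(-1308 + p(Y)) = 1/(-1308 + 33*(34 + 33/37)/37) = 1/(-1308 + (33/37)*(1291/37)) = 1/(-1308 + 42603/1369) = 1/(-1748049/1369) = -1369/1748049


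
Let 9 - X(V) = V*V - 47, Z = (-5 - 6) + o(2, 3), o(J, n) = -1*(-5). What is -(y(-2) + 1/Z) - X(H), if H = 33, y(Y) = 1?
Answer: 6193/6 ≈ 1032.2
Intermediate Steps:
o(J, n) = 5
Z = -6 (Z = (-5 - 6) + 5 = -11 + 5 = -6)
X(V) = 56 - V**2 (X(V) = 9 - (V*V - 47) = 9 - (V**2 - 47) = 9 - (-47 + V**2) = 9 + (47 - V**2) = 56 - V**2)
-(y(-2) + 1/Z) - X(H) = -(1 + 1/(-6)) - (56 - 1*33**2) = -(1 - 1/6) - (56 - 1*1089) = -1*5/6 - (56 - 1089) = -5/6 - 1*(-1033) = -5/6 + 1033 = 6193/6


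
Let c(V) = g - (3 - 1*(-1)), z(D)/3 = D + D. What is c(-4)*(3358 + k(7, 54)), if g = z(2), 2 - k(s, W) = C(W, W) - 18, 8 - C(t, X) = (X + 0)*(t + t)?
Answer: 73616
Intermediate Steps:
z(D) = 6*D (z(D) = 3*(D + D) = 3*(2*D) = 6*D)
C(t, X) = 8 - 2*X*t (C(t, X) = 8 - (X + 0)*(t + t) = 8 - X*2*t = 8 - 2*X*t)
k(s, W) = 12 + 2*W² (k(s, W) = 2 - ((8 - 2*W*W) - 18) = 2 - ((8 - 2*W²) - 18) = 2 - (-10 - 2*W²) = 2 + (10 + 2*W²) = 12 + 2*W²)
g = 12 (g = 6*2 = 12)
c(V) = 8 (c(V) = 12 - (3 - 1*(-1)) = 12 - (3 + 1) = 12 - 1*4 = 12 - 4 = 8)
c(-4)*(3358 + k(7, 54)) = 8*(3358 + (12 + 2*54²)) = 8*(3358 + (12 + 2*2916)) = 8*(3358 + (12 + 5832)) = 8*(3358 + 5844) = 8*9202 = 73616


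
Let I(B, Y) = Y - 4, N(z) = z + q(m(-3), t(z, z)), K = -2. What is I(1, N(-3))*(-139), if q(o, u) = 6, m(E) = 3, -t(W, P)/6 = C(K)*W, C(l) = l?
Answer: 139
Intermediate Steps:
t(W, P) = 12*W (t(W, P) = -(-12)*W = 12*W)
N(z) = 6 + z (N(z) = z + 6 = 6 + z)
I(B, Y) = -4 + Y
I(1, N(-3))*(-139) = (-4 + (6 - 3))*(-139) = (-4 + 3)*(-139) = -1*(-139) = 139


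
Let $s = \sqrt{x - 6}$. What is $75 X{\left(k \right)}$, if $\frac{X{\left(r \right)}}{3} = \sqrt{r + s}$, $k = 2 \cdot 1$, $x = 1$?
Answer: $225 \sqrt{2 + i \sqrt{5}} \approx 355.76 + 159.1 i$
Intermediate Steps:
$k = 2$
$s = i \sqrt{5}$ ($s = \sqrt{1 - 6} = \sqrt{-5} = i \sqrt{5} \approx 2.2361 i$)
$X{\left(r \right)} = 3 \sqrt{r + i \sqrt{5}}$
$75 X{\left(k \right)} = 75 \cdot 3 \sqrt{2 + i \sqrt{5}} = 225 \sqrt{2 + i \sqrt{5}}$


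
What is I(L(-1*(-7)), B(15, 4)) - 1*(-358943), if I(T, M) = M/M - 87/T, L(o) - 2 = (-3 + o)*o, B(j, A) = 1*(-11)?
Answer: 3589411/10 ≈ 3.5894e+5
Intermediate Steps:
B(j, A) = -11
L(o) = 2 + o*(-3 + o) (L(o) = 2 + (-3 + o)*o = 2 + o*(-3 + o))
I(T, M) = 1 - 87/T
I(L(-1*(-7)), B(15, 4)) - 1*(-358943) = (-87 + (2 + (-1*(-7))² - (-3)*(-7)))/(2 + (-1*(-7))² - (-3)*(-7)) - 1*(-358943) = (-87 + (2 + 7² - 3*7))/(2 + 7² - 3*7) + 358943 = (-87 + (2 + 49 - 21))/(2 + 49 - 21) + 358943 = (-87 + 30)/30 + 358943 = (1/30)*(-57) + 358943 = -19/10 + 358943 = 3589411/10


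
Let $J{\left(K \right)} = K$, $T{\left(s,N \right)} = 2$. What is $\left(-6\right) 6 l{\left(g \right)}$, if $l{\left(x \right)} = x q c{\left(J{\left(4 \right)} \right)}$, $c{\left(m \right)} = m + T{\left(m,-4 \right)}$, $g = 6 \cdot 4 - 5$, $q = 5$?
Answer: $-20520$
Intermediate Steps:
$g = 19$ ($g = 24 - 5 = 19$)
$c{\left(m \right)} = 2 + m$ ($c{\left(m \right)} = m + 2 = 2 + m$)
$l{\left(x \right)} = 30 x$ ($l{\left(x \right)} = x 5 \left(2 + 4\right) = 5 x 6 = 30 x$)
$\left(-6\right) 6 l{\left(g \right)} = \left(-6\right) 6 \cdot 30 \cdot 19 = \left(-36\right) 570 = -20520$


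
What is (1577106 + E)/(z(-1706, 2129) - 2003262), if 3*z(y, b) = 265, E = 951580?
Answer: -7586058/6009521 ≈ -1.2623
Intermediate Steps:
z(y, b) = 265/3 (z(y, b) = (⅓)*265 = 265/3)
(1577106 + E)/(z(-1706, 2129) - 2003262) = (1577106 + 951580)/(265/3 - 2003262) = 2528686/(-6009521/3) = 2528686*(-3/6009521) = -7586058/6009521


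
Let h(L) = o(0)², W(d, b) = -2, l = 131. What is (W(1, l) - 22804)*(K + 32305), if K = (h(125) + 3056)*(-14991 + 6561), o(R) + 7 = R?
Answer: 596213723070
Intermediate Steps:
o(R) = -7 + R
h(L) = 49 (h(L) = (-7 + 0)² = (-7)² = 49)
K = -26175150 (K = (49 + 3056)*(-14991 + 6561) = 3105*(-8430) = -26175150)
(W(1, l) - 22804)*(K + 32305) = (-2 - 22804)*(-26175150 + 32305) = -22806*(-26142845) = 596213723070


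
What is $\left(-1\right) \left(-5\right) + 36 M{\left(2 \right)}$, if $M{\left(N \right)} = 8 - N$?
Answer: $221$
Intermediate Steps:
$\left(-1\right) \left(-5\right) + 36 M{\left(2 \right)} = \left(-1\right) \left(-5\right) + 36 \left(8 - 2\right) = 5 + 36 \left(8 - 2\right) = 5 + 36 \cdot 6 = 5 + 216 = 221$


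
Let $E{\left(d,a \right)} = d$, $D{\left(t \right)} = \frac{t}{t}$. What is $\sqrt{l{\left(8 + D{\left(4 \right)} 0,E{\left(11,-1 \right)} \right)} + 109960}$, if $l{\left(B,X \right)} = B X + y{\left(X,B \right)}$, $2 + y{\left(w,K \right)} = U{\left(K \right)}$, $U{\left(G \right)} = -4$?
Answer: $\sqrt{110042} \approx 331.73$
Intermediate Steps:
$y{\left(w,K \right)} = -6$ ($y{\left(w,K \right)} = -2 - 4 = -6$)
$D{\left(t \right)} = 1$
$l{\left(B,X \right)} = -6 + B X$ ($l{\left(B,X \right)} = B X - 6 = -6 + B X$)
$\sqrt{l{\left(8 + D{\left(4 \right)} 0,E{\left(11,-1 \right)} \right)} + 109960} = \sqrt{\left(-6 + \left(8 + 1 \cdot 0\right) 11\right) + 109960} = \sqrt{\left(-6 + \left(8 + 0\right) 11\right) + 109960} = \sqrt{\left(-6 + 8 \cdot 11\right) + 109960} = \sqrt{\left(-6 + 88\right) + 109960} = \sqrt{82 + 109960} = \sqrt{110042}$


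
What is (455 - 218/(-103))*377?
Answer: 17750291/103 ≈ 1.7233e+5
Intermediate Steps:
(455 - 218/(-103))*377 = (455 - 218*(-1/103))*377 = (455 + 218/103)*377 = (47083/103)*377 = 17750291/103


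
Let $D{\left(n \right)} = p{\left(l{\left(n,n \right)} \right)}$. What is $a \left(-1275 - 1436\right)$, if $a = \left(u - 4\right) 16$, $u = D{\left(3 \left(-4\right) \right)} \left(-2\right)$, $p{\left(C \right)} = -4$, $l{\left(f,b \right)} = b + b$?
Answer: $-173504$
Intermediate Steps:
$l{\left(f,b \right)} = 2 b$
$D{\left(n \right)} = -4$
$u = 8$ ($u = \left(-4\right) \left(-2\right) = 8$)
$a = 64$ ($a = \left(8 - 4\right) 16 = 4 \cdot 16 = 64$)
$a \left(-1275 - 1436\right) = 64 \left(-1275 - 1436\right) = 64 \left(-2711\right) = -173504$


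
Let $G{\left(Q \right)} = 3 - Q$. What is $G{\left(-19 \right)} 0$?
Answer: $0$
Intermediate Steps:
$G{\left(-19 \right)} 0 = \left(3 - -19\right) 0 = \left(3 + 19\right) 0 = 22 \cdot 0 = 0$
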